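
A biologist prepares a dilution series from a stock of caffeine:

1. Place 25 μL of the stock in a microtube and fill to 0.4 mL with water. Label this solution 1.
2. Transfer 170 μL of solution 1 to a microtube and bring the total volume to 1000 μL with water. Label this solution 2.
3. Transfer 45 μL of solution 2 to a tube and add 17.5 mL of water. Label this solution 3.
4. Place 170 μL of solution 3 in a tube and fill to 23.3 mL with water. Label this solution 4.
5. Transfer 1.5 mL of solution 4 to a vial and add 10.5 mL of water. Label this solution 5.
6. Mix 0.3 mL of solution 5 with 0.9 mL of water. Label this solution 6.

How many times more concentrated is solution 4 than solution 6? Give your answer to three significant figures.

Step 1: 25 μL brought to 0.4 mL → factor 400/25 = 16
Step 2: 170 μL brought to 1000 μL → factor 1000/170 = 5.8824
Step 3: 45 μL + 17.5 mL = 17545 μL total → factor 17545/45 = 389.89
Step 4: 170 μL brought to 23.3 mL → factor 23300/170 = 137.06
Step 5: 1.5 mL + 10.5 mL = 12 mL total → factor 12/1.5 = 8
Step 6: 0.3 mL + 0.9 mL = 1.2 mL total → factor 1.2/0.3 = 4
Dilution factor to solution 4 = 5.0294 × 10^6; to solution 6 = 1.6094 × 10^8
[solution 4]/[solution 6] = (factor to solution 6)/(factor to solution 4) = 1.6094 × 10^8/5.0294 × 10^6 = 32.0

32.0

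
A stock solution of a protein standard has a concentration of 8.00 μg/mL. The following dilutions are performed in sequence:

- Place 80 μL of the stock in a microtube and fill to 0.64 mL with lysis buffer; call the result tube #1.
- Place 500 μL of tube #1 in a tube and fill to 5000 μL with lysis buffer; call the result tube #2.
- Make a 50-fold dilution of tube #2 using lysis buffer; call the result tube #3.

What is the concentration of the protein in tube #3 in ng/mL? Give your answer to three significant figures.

Step 1: 80 μL brought to 0.64 mL → factor 640/80 = 8
Step 2: 500 μL brought to 5000 μL → factor 5000/500 = 10
Step 3: 50-fold → factor 50
Overall dilution factor = 8 × 10 × 50 = 4000
Final = 8.00 μg/mL / 4000 = 0.002000 μg/mL = 2.00 ng/mL

2.00 ng/mL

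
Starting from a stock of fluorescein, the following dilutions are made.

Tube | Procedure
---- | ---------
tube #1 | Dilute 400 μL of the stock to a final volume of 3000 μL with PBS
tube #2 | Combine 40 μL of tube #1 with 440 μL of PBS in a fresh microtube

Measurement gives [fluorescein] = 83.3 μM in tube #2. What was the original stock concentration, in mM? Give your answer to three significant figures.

Step 1: 400 μL brought to 3000 μL → factor 3000/400 = 7.5
Step 2: 40 μL + 440 μL = 480 μL total → factor 480/40 = 12
Overall dilution factor = 7.5 × 12 = 90
Stock = 83.3 μM × 90 = 7497 μM = 7.50 mM

7.50 mM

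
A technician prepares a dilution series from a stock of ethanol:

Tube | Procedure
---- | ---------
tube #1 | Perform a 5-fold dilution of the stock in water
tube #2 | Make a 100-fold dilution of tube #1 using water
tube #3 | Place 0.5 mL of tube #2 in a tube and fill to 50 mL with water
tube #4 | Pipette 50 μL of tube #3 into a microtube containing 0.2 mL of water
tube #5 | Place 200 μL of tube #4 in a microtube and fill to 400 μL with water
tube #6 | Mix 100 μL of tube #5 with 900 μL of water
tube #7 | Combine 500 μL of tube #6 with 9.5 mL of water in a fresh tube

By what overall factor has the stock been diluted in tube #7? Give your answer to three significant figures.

1.00 × 10^8

Step 1: 5-fold → factor 5
Step 2: 100-fold → factor 100
Step 3: 0.5 mL brought to 50 mL → factor 50/0.5 = 100
Step 4: 50 μL + 0.2 mL = 250 μL total → factor 250/50 = 5
Step 5: 200 μL brought to 400 μL → factor 400/200 = 2
Step 6: 100 μL + 900 μL = 1000 μL total → factor 1000/100 = 10
Step 7: 500 μL + 9.5 mL = 10000 μL total → factor 10000/500 = 20
Overall dilution factor = 5 × 100 × 100 × 5 × 2 × 10 × 20 = 1 × 10^8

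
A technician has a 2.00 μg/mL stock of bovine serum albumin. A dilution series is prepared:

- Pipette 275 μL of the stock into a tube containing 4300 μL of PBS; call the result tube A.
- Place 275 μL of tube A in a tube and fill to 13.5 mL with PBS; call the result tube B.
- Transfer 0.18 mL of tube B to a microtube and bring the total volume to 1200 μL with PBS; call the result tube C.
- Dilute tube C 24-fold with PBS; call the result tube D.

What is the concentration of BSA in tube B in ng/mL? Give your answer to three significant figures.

Step 1: 275 μL + 4300 μL = 4575 μL total → factor 4575/275 = 16.636
Step 2: 275 μL brought to 13.5 mL → factor 13500/275 = 49.091
Dilution factor through tube B = 16.636 × 49.091 = 816.69
[tube B] = 2.00 μg/mL / 816.69 = 0.002449 μg/mL = 2.45 ng/mL

2.45 ng/mL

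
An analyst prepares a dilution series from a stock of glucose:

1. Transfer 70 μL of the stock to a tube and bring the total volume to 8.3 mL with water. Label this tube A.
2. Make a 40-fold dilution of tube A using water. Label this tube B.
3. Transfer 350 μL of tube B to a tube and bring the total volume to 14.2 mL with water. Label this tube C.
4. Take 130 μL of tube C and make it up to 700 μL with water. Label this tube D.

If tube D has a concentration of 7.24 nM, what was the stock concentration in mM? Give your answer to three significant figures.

7.50 mM

Step 1: 70 μL brought to 8.3 mL → factor 8300/70 = 118.57
Step 2: 40-fold → factor 40
Step 3: 350 μL brought to 14.2 mL → factor 14200/350 = 40.571
Step 4: 130 μL brought to 700 μL → factor 700/130 = 5.3846
Overall dilution factor = 118.57 × 40 × 40.571 × 5.3846 = 1.0361 × 10^6
Stock = 7.24 nM × 1.0361 × 10^6 = 7.502 × 10^6 nM = 7.50 mM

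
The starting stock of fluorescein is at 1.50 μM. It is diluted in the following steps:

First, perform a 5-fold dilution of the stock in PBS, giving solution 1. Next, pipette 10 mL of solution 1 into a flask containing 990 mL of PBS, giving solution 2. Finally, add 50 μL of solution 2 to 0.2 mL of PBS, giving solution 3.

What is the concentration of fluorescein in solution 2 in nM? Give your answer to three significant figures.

3.00 nM

Step 1: 5-fold → factor 5
Step 2: 10 mL + 990 mL = 1000 mL total → factor 1000/10 = 100
Dilution factor through solution 2 = 5 × 100 = 500
[solution 2] = 1.50 μM / 500 = 0.003000 μM = 3.00 nM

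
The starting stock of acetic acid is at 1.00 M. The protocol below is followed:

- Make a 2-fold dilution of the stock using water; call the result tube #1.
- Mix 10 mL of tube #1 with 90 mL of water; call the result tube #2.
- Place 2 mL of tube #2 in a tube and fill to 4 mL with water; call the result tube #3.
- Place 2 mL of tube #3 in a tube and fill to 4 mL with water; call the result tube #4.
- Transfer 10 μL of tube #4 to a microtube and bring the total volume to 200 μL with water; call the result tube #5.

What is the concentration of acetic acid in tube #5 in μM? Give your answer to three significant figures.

Step 1: 2-fold → factor 2
Step 2: 10 mL + 90 mL = 100 mL total → factor 100/10 = 10
Step 3: 2 mL brought to 4 mL → factor 4/2 = 2
Step 4: 2 mL brought to 4 mL → factor 4/2 = 2
Step 5: 10 μL brought to 200 μL → factor 200/10 = 20
Overall dilution factor = 2 × 10 × 2 × 2 × 20 = 1600
Final = 1.00 M / 1600 = 0.0006250 M = 625 μM

625 μM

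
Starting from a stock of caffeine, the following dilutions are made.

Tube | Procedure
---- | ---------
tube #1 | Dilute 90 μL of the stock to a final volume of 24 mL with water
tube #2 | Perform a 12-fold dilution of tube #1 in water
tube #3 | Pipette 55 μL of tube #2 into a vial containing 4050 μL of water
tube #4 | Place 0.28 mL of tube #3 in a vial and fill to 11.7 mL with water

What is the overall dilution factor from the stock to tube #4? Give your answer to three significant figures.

Step 1: 90 μL brought to 24 mL → factor 24000/90 = 266.67
Step 2: 12-fold → factor 12
Step 3: 55 μL + 4050 μL = 4105 μL total → factor 4105/55 = 74.636
Step 4: 0.28 mL brought to 11.7 mL → factor 11.7/0.28 = 41.786
Overall dilution factor = 266.67 × 12 × 74.636 × 41.786 = 9.9799 × 10^6

9.98 × 10^6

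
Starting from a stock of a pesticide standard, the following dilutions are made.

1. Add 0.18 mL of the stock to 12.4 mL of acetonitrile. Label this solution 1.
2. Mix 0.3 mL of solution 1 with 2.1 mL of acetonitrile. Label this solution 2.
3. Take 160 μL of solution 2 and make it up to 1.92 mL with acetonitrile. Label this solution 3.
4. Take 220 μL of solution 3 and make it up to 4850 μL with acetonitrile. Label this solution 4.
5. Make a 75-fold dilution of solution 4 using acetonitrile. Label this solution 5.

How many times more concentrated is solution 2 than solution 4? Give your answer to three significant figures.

Step 1: 0.18 mL + 12.4 mL = 12.58 mL total → factor 12.58/0.18 = 69.889
Step 2: 0.3 mL + 2.1 mL = 2.4 mL total → factor 2.4/0.3 = 8
Step 3: 160 μL brought to 1.92 mL → factor 1920/160 = 12
Step 4: 220 μL brought to 4850 μL → factor 4850/220 = 22.045
Dilution factor to solution 2 = 559.11; to solution 4 = 1.4791 × 10^5
[solution 2]/[solution 4] = (factor to solution 4)/(factor to solution 2) = 1.4791 × 10^5/559.11 = 265

265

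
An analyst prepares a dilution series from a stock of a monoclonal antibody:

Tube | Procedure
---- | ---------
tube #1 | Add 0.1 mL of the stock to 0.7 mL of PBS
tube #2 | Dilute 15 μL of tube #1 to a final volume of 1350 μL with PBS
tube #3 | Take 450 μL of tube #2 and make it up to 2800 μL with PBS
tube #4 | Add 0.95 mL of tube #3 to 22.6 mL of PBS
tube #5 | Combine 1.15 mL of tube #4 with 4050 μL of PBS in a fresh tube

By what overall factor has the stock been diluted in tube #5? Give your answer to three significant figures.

5.02 × 10^5

Step 1: 0.1 mL + 0.7 mL = 0.8 mL total → factor 0.8/0.1 = 8
Step 2: 15 μL brought to 1350 μL → factor 1350/15 = 90
Step 3: 450 μL brought to 2800 μL → factor 2800/450 = 6.2222
Step 4: 0.95 mL + 22.6 mL = 23.55 mL total → factor 23.55/0.95 = 24.789
Step 5: 1.15 mL + 4050 μL = 5.2 mL total → factor 5.2/1.15 = 4.5217
Overall dilution factor = 8 × 90 × 6.2222 × 24.789 × 4.5217 = 5.0217 × 10^5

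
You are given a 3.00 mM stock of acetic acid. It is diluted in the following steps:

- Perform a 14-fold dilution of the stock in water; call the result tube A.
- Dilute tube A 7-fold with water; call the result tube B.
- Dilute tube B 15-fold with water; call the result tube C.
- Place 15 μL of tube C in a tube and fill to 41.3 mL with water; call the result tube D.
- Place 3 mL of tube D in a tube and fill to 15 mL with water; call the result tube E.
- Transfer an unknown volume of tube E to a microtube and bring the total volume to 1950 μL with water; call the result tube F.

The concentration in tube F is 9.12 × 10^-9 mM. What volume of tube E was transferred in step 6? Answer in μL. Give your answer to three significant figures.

Step 1: 14-fold → factor 14
Step 2: 7-fold → factor 7
Step 3: 15-fold → factor 15
Step 4: 15 μL brought to 41.3 mL → factor 41300/15 = 2753.3
Step 5: 3 mL brought to 15 mL → factor 15/3 = 5
Step 6: v brought to 1950 μL → factor = 1950 μL/v
Product of known-step factors = 2.0237 × 10^7
Overall factor = 3.00 mM / (9.12 × 10^-9 mM) = 3.2895 × 10^8
Step-6 factor = 3.2895 × 10^8 / 2.0237 × 10^7 = 16.255
v = 1950 μL / 16.255 = 120 μL

120 μL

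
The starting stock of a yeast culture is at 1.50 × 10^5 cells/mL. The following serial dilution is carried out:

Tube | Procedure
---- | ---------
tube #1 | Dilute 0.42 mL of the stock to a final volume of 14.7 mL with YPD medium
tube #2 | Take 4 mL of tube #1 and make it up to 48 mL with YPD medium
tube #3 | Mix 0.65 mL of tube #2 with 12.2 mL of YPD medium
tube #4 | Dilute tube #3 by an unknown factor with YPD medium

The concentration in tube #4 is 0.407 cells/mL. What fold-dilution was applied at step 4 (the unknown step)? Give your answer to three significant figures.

Step 1: 0.42 mL brought to 14.7 mL → factor 14.7/0.42 = 35
Step 2: 4 mL brought to 48 mL → factor 48/4 = 12
Step 3: 0.65 mL + 12.2 mL = 12.85 mL total → factor 12.85/0.65 = 19.769
Step 4: unknown factor x
Product of known-step factors = 8303.1
Overall factor = 1.50 × 10^5 cells/mL / (0.407 cells/mL) = 3.6855 × 10^5
x = 3.6855 × 10^5 / 8303.1 = 44.4

44.4-fold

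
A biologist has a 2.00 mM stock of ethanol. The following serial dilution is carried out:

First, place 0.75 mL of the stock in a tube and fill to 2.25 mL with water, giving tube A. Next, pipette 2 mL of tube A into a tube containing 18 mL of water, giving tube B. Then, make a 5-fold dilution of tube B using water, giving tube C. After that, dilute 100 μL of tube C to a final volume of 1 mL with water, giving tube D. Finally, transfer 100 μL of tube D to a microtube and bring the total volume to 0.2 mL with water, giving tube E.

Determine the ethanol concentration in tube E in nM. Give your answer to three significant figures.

Step 1: 0.75 mL brought to 2.25 mL → factor 2.25/0.75 = 3
Step 2: 2 mL + 18 mL = 20 mL total → factor 20/2 = 10
Step 3: 5-fold → factor 5
Step 4: 100 μL brought to 1 mL → factor 1000/100 = 10
Step 5: 100 μL brought to 0.2 mL → factor 200/100 = 2
Overall dilution factor = 3 × 10 × 5 × 10 × 2 = 3000
Final = 2.00 mM / 3000 = 0.0006667 mM = 667 nM

667 nM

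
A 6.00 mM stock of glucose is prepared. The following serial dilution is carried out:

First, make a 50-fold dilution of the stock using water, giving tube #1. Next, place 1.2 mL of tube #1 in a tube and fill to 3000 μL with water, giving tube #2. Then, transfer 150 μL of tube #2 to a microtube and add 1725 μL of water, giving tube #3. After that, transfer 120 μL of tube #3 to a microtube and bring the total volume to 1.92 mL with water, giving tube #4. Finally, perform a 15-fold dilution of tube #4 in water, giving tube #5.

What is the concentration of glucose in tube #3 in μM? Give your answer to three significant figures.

Step 1: 50-fold → factor 50
Step 2: 1.2 mL brought to 3000 μL → factor 3/1.2 = 2.5
Step 3: 150 μL + 1725 μL = 1875 μL total → factor 1875/150 = 12.5
Dilution factor through tube #3 = 50 × 2.5 × 12.5 = 1562.5
[tube #3] = 6.00 mM / 1562.5 = 0.003840 mM = 3.84 μM

3.84 μM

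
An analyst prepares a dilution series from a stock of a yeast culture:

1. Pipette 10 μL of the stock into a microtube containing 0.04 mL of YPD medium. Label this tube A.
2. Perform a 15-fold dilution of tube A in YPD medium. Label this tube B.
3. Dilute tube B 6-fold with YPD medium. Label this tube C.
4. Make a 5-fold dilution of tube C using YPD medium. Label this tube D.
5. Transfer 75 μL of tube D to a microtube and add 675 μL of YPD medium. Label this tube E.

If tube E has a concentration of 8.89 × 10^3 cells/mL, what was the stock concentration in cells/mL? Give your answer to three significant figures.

2.00 × 10^8 cells/mL

Step 1: 10 μL + 0.04 mL = 50 μL total → factor 50/10 = 5
Step 2: 15-fold → factor 15
Step 3: 6-fold → factor 6
Step 4: 5-fold → factor 5
Step 5: 75 μL + 675 μL = 750 μL total → factor 750/75 = 10
Overall dilution factor = 5 × 15 × 6 × 5 × 10 = 22500
Stock = 8.89 × 10^3 cells/mL × 22500 = 2.00 × 10^8 cells/mL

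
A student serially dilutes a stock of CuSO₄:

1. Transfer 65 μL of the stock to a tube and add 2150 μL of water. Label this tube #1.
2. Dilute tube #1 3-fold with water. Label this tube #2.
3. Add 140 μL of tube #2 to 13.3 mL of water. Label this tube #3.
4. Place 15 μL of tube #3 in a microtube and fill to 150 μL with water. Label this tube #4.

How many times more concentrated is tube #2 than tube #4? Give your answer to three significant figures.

Step 1: 65 μL + 2150 μL = 2215 μL total → factor 2215/65 = 34.077
Step 2: 3-fold → factor 3
Step 3: 140 μL + 13.3 mL = 13440 μL total → factor 13440/140 = 96
Step 4: 15 μL brought to 150 μL → factor 150/15 = 10
Dilution factor to tube #2 = 102.23; to tube #4 = 98142
[tube #2]/[tube #4] = (factor to tube #4)/(factor to tube #2) = 98142/102.23 = 960

960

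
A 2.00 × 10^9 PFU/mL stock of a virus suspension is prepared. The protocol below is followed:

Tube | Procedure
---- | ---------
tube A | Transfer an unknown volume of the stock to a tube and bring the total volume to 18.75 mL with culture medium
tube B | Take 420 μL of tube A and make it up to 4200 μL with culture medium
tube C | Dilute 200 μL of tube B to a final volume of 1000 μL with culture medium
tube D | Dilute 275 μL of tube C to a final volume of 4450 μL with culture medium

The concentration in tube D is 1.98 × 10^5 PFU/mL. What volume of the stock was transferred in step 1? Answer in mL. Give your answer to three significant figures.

1.50 mL

Step 1: v brought to 18.75 mL → factor = 18.75 mL/v
Step 2: 420 μL brought to 4200 μL → factor 4200/420 = 10
Step 3: 200 μL brought to 1000 μL → factor 1000/200 = 5
Step 4: 275 μL brought to 4450 μL → factor 4450/275 = 16.182
Product of known-step factors = 809.09
Overall factor = 2.00 × 10^9 PFU/mL / (1.98 × 10^5 PFU/mL) = 10101
Step-1 factor = 10101 / 809.09 = 12.484
v = 18.75 mL / 12.484 = 1.50 mL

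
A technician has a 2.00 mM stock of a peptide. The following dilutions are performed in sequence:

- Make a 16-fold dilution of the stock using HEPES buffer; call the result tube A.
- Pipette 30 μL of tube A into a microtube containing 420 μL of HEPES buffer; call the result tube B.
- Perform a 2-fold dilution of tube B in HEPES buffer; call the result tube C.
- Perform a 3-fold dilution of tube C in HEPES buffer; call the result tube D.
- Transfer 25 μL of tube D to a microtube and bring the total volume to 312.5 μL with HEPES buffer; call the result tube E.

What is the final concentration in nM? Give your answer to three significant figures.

Step 1: 16-fold → factor 16
Step 2: 30 μL + 420 μL = 450 μL total → factor 450/30 = 15
Step 3: 2-fold → factor 2
Step 4: 3-fold → factor 3
Step 5: 25 μL brought to 312.5 μL → factor 312.5/25 = 12.5
Overall dilution factor = 16 × 15 × 2 × 3 × 12.5 = 18000
Final = 2.00 mM / 18000 = 0.0001111 mM = 111 nM

111 nM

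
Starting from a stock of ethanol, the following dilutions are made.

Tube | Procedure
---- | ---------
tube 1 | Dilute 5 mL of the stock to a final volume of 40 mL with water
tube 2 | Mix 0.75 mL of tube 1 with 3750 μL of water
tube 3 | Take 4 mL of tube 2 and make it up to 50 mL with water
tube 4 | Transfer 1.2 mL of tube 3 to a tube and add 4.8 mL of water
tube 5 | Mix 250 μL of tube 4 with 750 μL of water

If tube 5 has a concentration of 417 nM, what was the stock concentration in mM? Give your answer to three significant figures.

5.00 mM

Step 1: 5 mL brought to 40 mL → factor 40/5 = 8
Step 2: 0.75 mL + 3750 μL = 4.5 mL total → factor 4.5/0.75 = 6
Step 3: 4 mL brought to 50 mL → factor 50/4 = 12.5
Step 4: 1.2 mL + 4.8 mL = 6 mL total → factor 6/1.2 = 5
Step 5: 250 μL + 750 μL = 1000 μL total → factor 1000/250 = 4
Overall dilution factor = 8 × 6 × 12.5 × 5 × 4 = 12000
Stock = 417 nM × 12000 = 5.004 × 10^6 nM = 5.00 mM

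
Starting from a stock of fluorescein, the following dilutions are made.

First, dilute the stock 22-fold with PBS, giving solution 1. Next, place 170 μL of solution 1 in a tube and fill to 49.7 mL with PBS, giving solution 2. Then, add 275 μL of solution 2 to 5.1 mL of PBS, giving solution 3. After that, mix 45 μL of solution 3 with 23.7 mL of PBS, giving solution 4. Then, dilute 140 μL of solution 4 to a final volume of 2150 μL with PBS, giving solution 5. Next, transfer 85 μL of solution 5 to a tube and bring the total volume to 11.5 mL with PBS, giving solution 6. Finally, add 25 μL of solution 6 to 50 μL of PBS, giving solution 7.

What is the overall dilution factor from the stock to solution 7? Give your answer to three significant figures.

Step 1: 22-fold → factor 22
Step 2: 170 μL brought to 49.7 mL → factor 49700/170 = 292.35
Step 3: 275 μL + 5.1 mL = 5375 μL total → factor 5375/275 = 19.545
Step 4: 45 μL + 23.7 mL = 23745 μL total → factor 23745/45 = 527.67
Step 5: 140 μL brought to 2150 μL → factor 2150/140 = 15.357
Step 6: 85 μL brought to 11.5 mL → factor 11500/85 = 135.29
Step 7: 25 μL + 50 μL = 75 μL total → factor 75/25 = 3
Overall dilution factor = 22 × 292.35 × 19.545 × 527.67 × 15.357 × 135.29 × 3 = 4.1347 × 10^11

4.13 × 10^11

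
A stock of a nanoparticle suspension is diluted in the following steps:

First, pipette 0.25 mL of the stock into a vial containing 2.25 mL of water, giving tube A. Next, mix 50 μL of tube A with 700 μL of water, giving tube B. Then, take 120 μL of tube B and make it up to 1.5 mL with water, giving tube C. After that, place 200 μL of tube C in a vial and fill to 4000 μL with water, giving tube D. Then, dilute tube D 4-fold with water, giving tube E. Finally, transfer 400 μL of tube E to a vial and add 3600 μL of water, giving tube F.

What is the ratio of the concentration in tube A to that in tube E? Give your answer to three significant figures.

Step 1: 0.25 mL + 2.25 mL = 2.5 mL total → factor 2.5/0.25 = 10
Step 2: 50 μL + 700 μL = 750 μL total → factor 750/50 = 15
Step 3: 120 μL brought to 1.5 mL → factor 1500/120 = 12.5
Step 4: 200 μL brought to 4000 μL → factor 4000/200 = 20
Step 5: 4-fold → factor 4
Dilution factor to tube A = 10; to tube E = 1.5 × 10^5
[tube A]/[tube E] = (factor to tube E)/(factor to tube A) = 1.5 × 10^5/10 = 1.50 × 10^4

1.50 × 10^4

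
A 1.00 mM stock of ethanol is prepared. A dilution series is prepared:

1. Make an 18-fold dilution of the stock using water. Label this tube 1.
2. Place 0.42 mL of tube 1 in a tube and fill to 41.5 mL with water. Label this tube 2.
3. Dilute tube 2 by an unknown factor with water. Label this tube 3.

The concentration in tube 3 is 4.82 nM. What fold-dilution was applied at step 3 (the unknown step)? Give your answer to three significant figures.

117-fold

Step 1: 18-fold → factor 18
Step 2: 0.42 mL brought to 41.5 mL → factor 41.5/0.42 = 98.81
Step 3: unknown factor x
Product of known-step factors = 1778.6
Overall factor = 1.00 mM / (4.82 nM) = 2.0747 × 10^5
x = 2.0747 × 10^5 / 1778.6 = 117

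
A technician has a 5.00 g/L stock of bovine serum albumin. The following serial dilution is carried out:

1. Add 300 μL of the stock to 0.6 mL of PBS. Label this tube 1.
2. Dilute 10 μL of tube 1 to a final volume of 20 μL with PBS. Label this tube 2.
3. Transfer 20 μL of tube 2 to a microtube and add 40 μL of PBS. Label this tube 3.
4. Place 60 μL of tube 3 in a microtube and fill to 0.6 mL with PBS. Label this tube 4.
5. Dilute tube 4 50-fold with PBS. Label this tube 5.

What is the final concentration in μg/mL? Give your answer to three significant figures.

0.556 μg/mL

Step 1: 300 μL + 0.6 mL = 900 μL total → factor 900/300 = 3
Step 2: 10 μL brought to 20 μL → factor 20/10 = 2
Step 3: 20 μL + 40 μL = 60 μL total → factor 60/20 = 3
Step 4: 60 μL brought to 0.6 mL → factor 600/60 = 10
Step 5: 50-fold → factor 50
Overall dilution factor = 3 × 2 × 3 × 10 × 50 = 9000
Final = 5.00 g/L / 9000 = 0.0005556 g/L = 0.556 μg/mL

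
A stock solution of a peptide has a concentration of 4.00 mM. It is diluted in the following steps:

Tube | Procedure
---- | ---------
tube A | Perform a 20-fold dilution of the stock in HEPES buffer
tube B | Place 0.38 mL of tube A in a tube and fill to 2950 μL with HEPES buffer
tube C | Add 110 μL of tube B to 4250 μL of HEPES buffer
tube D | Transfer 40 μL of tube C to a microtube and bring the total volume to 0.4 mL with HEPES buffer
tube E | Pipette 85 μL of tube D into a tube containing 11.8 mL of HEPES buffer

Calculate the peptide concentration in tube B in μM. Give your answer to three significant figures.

25.8 μM

Step 1: 20-fold → factor 20
Step 2: 0.38 mL brought to 2950 μL → factor 2.95/0.38 = 7.7632
Dilution factor through tube B = 20 × 7.7632 = 155.26
[tube B] = 4.00 mM / 155.26 = 0.02576 mM = 25.8 μM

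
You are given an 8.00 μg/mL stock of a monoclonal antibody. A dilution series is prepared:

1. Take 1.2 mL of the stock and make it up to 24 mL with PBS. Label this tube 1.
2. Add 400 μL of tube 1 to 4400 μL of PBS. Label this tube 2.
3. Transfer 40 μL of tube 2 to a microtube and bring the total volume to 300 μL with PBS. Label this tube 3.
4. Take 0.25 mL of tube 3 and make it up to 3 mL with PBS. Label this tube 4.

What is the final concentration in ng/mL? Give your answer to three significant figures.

Step 1: 1.2 mL brought to 24 mL → factor 24/1.2 = 20
Step 2: 400 μL + 4400 μL = 4800 μL total → factor 4800/400 = 12
Step 3: 40 μL brought to 300 μL → factor 300/40 = 7.5
Step 4: 0.25 mL brought to 3 mL → factor 3/0.25 = 12
Overall dilution factor = 20 × 12 × 7.5 × 12 = 21600
Final = 8.00 μg/mL / 21600 = 0.0003704 μg/mL = 0.370 ng/mL

0.370 ng/mL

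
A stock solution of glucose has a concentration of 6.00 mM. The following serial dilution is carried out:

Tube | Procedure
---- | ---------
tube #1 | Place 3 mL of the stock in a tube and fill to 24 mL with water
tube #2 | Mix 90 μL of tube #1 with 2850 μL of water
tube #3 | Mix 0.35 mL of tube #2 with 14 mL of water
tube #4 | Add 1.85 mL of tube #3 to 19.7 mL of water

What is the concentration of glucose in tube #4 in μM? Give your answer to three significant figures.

0.0481 μM

Step 1: 3 mL brought to 24 mL → factor 24/3 = 8
Step 2: 90 μL + 2850 μL = 2940 μL total → factor 2940/90 = 32.667
Step 3: 0.35 mL + 14 mL = 14.35 mL total → factor 14.35/0.35 = 41
Step 4: 1.85 mL + 19.7 mL = 21.55 mL total → factor 21.55/1.85 = 11.649
Overall dilution factor = 8 × 32.667 × 41 × 11.649 = 1.2481 × 10^5
Final = 6.00 mM / 1.2481 × 10^5 = 4.807 × 10^-5 mM = 0.0481 μM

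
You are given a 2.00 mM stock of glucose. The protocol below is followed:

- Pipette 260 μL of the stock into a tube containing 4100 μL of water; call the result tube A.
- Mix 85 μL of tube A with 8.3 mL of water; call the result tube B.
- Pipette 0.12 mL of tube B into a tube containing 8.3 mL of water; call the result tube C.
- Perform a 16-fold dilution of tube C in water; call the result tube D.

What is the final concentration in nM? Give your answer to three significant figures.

1.08 nM

Step 1: 260 μL + 4100 μL = 4360 μL total → factor 4360/260 = 16.769
Step 2: 85 μL + 8.3 mL = 8385 μL total → factor 8385/85 = 98.647
Step 3: 0.12 mL + 8.3 mL = 8.42 mL total → factor 8.42/0.12 = 70.167
Step 4: 16-fold → factor 16
Overall dilution factor = 16.769 × 98.647 × 70.167 × 16 = 1.8572 × 10^6
Final = 2.00 mM / 1.8572 × 10^6 = 1.077 × 10^-6 mM = 1.08 nM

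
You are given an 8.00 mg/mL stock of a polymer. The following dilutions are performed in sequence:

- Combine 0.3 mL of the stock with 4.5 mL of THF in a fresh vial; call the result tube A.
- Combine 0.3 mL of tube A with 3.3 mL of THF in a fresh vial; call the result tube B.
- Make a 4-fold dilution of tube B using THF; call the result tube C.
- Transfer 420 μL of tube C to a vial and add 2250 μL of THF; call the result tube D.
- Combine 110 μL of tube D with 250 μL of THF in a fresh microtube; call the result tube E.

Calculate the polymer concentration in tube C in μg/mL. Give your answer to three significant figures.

Step 1: 0.3 mL + 4.5 mL = 4.8 mL total → factor 4.8/0.3 = 16
Step 2: 0.3 mL + 3.3 mL = 3.6 mL total → factor 3.6/0.3 = 12
Step 3: 4-fold → factor 4
Dilution factor through tube C = 16 × 12 × 4 = 768
[tube C] = 8.00 mg/mL / 768 = 0.01042 mg/mL = 10.4 μg/mL

10.4 μg/mL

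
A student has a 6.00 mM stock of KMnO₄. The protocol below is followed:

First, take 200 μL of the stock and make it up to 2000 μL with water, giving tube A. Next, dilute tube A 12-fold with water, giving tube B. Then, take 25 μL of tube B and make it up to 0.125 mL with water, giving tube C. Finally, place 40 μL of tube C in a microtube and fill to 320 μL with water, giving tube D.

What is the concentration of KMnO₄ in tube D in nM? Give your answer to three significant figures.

1.25 × 10^3 nM

Step 1: 200 μL brought to 2000 μL → factor 2000/200 = 10
Step 2: 12-fold → factor 12
Step 3: 25 μL brought to 0.125 mL → factor 125/25 = 5
Step 4: 40 μL brought to 320 μL → factor 320/40 = 8
Overall dilution factor = 10 × 12 × 5 × 8 = 4800
Final = 6.00 mM / 4800 = 0.001250 mM = 1.25 × 10^3 nM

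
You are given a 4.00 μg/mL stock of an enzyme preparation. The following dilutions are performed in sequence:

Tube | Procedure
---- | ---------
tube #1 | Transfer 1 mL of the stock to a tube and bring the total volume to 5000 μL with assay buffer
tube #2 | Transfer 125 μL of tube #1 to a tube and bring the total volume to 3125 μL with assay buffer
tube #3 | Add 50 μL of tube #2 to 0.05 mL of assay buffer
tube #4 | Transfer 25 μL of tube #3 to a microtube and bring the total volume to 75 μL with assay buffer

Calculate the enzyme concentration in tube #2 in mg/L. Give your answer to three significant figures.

Step 1: 1 mL brought to 5000 μL → factor 5/1 = 5
Step 2: 125 μL brought to 3125 μL → factor 3125/125 = 25
Dilution factor through tube #2 = 5 × 25 = 125
[tube #2] = 4.00 μg/mL / 125 = 0.03200 μg/mL = 0.0320 mg/L

0.0320 mg/L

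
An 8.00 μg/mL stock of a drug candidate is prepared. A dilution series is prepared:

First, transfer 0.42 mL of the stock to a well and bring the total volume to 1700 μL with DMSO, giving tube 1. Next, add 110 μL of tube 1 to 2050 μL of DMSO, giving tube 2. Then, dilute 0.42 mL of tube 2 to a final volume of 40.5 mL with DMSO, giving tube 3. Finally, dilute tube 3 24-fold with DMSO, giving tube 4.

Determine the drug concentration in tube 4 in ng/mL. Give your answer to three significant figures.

0.0435 ng/mL

Step 1: 0.42 mL brought to 1700 μL → factor 1.7/0.42 = 4.0476
Step 2: 110 μL + 2050 μL = 2160 μL total → factor 2160/110 = 19.636
Step 3: 0.42 mL brought to 40.5 mL → factor 40.5/0.42 = 96.429
Step 4: 24-fold → factor 24
Overall dilution factor = 4.0476 × 19.636 × 96.429 × 24 = 1.8394 × 10^5
Final = 8.00 μg/mL / 1.8394 × 10^5 = 4.349 × 10^-5 μg/mL = 0.0435 ng/mL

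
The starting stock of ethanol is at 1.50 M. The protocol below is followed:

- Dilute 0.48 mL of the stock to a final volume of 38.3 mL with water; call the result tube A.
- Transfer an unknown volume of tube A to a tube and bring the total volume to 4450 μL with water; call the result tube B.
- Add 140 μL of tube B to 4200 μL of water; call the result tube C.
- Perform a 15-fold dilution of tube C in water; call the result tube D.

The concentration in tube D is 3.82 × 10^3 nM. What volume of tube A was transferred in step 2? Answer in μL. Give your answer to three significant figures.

420 μL

Step 1: 0.48 mL brought to 38.3 mL → factor 38.3/0.48 = 79.792
Step 2: v brought to 4450 μL → factor = 4450 μL/v
Step 3: 140 μL + 4200 μL = 4340 μL total → factor 4340/140 = 31
Step 4: 15-fold → factor 15
Product of known-step factors = 37103
Overall factor = 1.50 M / (3.82 × 10^3 nM) = 3.9267 × 10^5
Step-2 factor = 3.9267 × 10^5 / 37103 = 10.583
v = 4450 μL / 10.583 = 420 μL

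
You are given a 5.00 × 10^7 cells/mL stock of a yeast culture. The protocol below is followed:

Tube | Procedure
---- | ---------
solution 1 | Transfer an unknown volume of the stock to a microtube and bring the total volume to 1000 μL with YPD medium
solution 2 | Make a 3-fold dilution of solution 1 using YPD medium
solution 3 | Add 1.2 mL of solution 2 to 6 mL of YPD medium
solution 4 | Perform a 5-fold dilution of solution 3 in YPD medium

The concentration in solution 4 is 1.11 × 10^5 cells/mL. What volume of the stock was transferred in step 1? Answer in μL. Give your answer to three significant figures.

200 μL

Step 1: v brought to 1000 μL → factor = 1000 μL/v
Step 2: 3-fold → factor 3
Step 3: 1.2 mL + 6 mL = 7.2 mL total → factor 7.2/1.2 = 6
Step 4: 5-fold → factor 5
Product of known-step factors = 90
Overall factor = 5.00 × 10^7 cells/mL / (1.11 × 10^5 cells/mL) = 450.45
Step-1 factor = 450.45 / 90 = 5.005
v = 1000 μL / 5.005 = 200 μL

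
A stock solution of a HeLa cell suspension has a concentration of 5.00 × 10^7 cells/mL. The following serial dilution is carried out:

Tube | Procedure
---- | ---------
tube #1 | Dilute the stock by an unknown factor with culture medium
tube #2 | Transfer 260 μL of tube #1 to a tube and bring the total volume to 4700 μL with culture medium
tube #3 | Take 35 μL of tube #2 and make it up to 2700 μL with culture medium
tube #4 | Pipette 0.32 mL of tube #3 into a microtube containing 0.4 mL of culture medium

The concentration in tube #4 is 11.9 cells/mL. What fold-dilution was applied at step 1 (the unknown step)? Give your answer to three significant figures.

Step 1: unknown factor x
Step 2: 260 μL brought to 4700 μL → factor 4700/260 = 18.077
Step 3: 35 μL brought to 2700 μL → factor 2700/35 = 77.143
Step 4: 0.32 mL + 0.4 mL = 0.72 mL total → factor 0.72/0.32 = 2.25
Product of known-step factors = 3137.6
Overall factor = 5.00 × 10^7 cells/mL / (11.9 cells/mL) = 4.2017 × 10^6
x = 4.2017 × 10^6 / 3137.6 = 1.34 × 10^3

1.34 × 10^3-fold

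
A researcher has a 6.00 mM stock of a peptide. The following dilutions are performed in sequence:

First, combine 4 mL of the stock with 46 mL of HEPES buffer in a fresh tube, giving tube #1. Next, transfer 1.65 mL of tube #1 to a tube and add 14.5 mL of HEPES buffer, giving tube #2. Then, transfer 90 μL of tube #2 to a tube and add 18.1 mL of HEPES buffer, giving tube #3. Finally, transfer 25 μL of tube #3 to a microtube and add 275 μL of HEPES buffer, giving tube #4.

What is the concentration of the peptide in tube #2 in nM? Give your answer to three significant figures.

Step 1: 4 mL + 46 mL = 50 mL total → factor 50/4 = 12.5
Step 2: 1.65 mL + 14.5 mL = 16.15 mL total → factor 16.15/1.65 = 9.7879
Dilution factor through tube #2 = 12.5 × 9.7879 = 122.35
[tube #2] = 6.00 mM / 122.35 = 0.04904 mM = 4.90 × 10^4 nM

4.90 × 10^4 nM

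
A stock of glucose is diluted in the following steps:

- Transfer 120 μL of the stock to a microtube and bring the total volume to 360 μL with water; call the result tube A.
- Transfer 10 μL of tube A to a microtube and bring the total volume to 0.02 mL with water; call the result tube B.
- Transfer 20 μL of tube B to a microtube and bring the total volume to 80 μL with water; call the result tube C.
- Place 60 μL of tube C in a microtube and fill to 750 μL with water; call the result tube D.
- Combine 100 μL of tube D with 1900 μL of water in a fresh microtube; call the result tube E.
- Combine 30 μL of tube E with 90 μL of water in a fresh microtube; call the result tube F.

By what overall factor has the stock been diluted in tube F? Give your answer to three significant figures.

2.40 × 10^4

Step 1: 120 μL brought to 360 μL → factor 360/120 = 3
Step 2: 10 μL brought to 0.02 mL → factor 20/10 = 2
Step 3: 20 μL brought to 80 μL → factor 80/20 = 4
Step 4: 60 μL brought to 750 μL → factor 750/60 = 12.5
Step 5: 100 μL + 1900 μL = 2000 μL total → factor 2000/100 = 20
Step 6: 30 μL + 90 μL = 120 μL total → factor 120/30 = 4
Overall dilution factor = 3 × 2 × 4 × 12.5 × 20 × 4 = 24000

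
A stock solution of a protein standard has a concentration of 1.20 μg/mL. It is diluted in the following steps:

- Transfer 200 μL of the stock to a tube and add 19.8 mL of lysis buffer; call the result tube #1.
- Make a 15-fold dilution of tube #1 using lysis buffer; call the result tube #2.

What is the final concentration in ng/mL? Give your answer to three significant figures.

Step 1: 200 μL + 19.8 mL = 20000 μL total → factor 20000/200 = 100
Step 2: 15-fold → factor 15
Overall dilution factor = 100 × 15 = 1500
Final = 1.20 μg/mL / 1500 = 0.0008000 μg/mL = 0.800 ng/mL

0.800 ng/mL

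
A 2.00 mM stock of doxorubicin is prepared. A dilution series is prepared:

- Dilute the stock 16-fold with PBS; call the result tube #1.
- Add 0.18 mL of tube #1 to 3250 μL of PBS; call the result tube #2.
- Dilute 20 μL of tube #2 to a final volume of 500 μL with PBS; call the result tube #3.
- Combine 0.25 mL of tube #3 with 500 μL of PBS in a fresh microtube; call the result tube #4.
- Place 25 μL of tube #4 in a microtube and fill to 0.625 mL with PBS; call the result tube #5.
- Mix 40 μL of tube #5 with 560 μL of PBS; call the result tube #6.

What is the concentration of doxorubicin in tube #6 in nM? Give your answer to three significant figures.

0.233 nM

Step 1: 16-fold → factor 16
Step 2: 0.18 mL + 3250 μL = 3.43 mL total → factor 3.43/0.18 = 19.056
Step 3: 20 μL brought to 500 μL → factor 500/20 = 25
Step 4: 0.25 mL + 500 μL = 0.75 mL total → factor 0.75/0.25 = 3
Step 5: 25 μL brought to 0.625 mL → factor 625/25 = 25
Step 6: 40 μL + 560 μL = 600 μL total → factor 600/40 = 15
Overall dilution factor = 16 × 19.056 × 25 × 3 × 25 × 15 = 8.575 × 10^6
Final = 2.00 mM / 8.575 × 10^6 = 2.332 × 10^-7 mM = 0.233 nM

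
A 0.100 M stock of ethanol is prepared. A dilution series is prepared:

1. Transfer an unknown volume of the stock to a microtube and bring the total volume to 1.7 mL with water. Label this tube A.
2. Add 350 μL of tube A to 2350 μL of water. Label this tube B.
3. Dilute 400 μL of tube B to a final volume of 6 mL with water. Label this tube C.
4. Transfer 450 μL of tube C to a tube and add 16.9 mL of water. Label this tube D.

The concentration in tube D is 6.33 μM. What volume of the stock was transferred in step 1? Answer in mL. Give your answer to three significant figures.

0.480 mL

Step 1: v brought to 1.7 mL → factor = 1.7 mL/v
Step 2: 350 μL + 2350 μL = 2700 μL total → factor 2700/350 = 7.7143
Step 3: 400 μL brought to 6 mL → factor 6000/400 = 15
Step 4: 450 μL + 16.9 mL = 17350 μL total → factor 17350/450 = 38.556
Product of known-step factors = 4461.4
Overall factor = 0.100 M / (6.33 μM) = 15798
Step-1 factor = 15798 / 4461.4 = 3.541
v = 1.7 mL / 3.541 = 0.480 mL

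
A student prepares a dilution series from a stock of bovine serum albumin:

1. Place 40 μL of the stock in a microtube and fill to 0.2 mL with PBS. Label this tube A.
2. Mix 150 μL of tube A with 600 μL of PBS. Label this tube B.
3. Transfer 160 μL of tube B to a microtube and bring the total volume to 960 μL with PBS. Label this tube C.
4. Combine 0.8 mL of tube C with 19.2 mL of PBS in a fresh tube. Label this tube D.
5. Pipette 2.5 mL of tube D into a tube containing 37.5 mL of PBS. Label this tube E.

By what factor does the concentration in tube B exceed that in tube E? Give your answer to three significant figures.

Step 1: 40 μL brought to 0.2 mL → factor 200/40 = 5
Step 2: 150 μL + 600 μL = 750 μL total → factor 750/150 = 5
Step 3: 160 μL brought to 960 μL → factor 960/160 = 6
Step 4: 0.8 mL + 19.2 mL = 20 mL total → factor 20/0.8 = 25
Step 5: 2.5 mL + 37.5 mL = 40 mL total → factor 40/2.5 = 16
Dilution factor to tube B = 25; to tube E = 60000
[tube B]/[tube E] = (factor to tube E)/(factor to tube B) = 60000/25 = 2.40 × 10^3

2.40 × 10^3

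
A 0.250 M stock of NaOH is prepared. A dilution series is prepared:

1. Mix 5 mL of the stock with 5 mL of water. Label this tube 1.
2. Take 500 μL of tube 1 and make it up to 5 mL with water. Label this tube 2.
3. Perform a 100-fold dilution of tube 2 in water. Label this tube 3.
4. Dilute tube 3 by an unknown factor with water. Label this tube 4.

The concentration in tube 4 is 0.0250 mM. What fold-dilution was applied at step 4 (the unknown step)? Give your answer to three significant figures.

Step 1: 5 mL + 5 mL = 10 mL total → factor 10/5 = 2
Step 2: 500 μL brought to 5 mL → factor 5000/500 = 10
Step 3: 100-fold → factor 100
Step 4: unknown factor x
Product of known-step factors = 2000
Overall factor = 0.250 M / (0.0250 mM) = 10000
x = 10000 / 2000 = 5.00

5.00-fold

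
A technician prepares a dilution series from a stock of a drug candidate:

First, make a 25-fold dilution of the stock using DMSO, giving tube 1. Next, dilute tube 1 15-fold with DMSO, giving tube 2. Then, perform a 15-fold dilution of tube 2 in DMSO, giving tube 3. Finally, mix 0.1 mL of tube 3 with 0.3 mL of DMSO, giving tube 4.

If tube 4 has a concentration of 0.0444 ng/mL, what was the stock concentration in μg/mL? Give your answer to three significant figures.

0.999 μg/mL

Step 1: 25-fold → factor 25
Step 2: 15-fold → factor 15
Step 3: 15-fold → factor 15
Step 4: 0.1 mL + 0.3 mL = 0.4 mL total → factor 0.4/0.1 = 4
Overall dilution factor = 25 × 15 × 15 × 4 = 22500
Stock = 0.0444 ng/mL × 22500 = 999.0 ng/mL = 0.999 μg/mL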